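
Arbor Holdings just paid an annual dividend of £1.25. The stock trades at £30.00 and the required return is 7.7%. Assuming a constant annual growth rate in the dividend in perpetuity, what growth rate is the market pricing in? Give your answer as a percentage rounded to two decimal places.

3.39%

P = D₀(1+g)/(r−g) ⇒ P(r−g) = D₀(1+g) ⇒ g(P+D₀) = P·r − D₀
g = (P·r − D₀)/(P + D₀) = (£30.00×0.077 − £1.25) / (£30.00 + £1.25) = 0.033920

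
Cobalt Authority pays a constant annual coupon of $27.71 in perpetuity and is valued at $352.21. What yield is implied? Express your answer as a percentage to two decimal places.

P = C/r ⇒ r = C/P = $27.71/$352.21 = 0.078675

7.87%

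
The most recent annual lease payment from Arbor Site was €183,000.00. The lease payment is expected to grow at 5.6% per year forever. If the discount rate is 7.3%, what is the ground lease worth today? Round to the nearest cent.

D₁ = D₀ × (1 + g) = €183,000.00 × 1.056 = €193,248.0000
Growing perpetuity: P = D₁ / (r − g) = €193,248.0000 / (0.073 − 0.056) = €11,367,529.41

€11367529.41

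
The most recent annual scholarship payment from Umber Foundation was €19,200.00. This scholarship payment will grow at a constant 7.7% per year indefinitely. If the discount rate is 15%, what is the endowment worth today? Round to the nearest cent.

€283265.75

D₁ = D₀ × (1 + g) = €19,200.00 × 1.077 = €20,678.4000
Growing perpetuity: P = D₁ / (r − g) = €20,678.4000 / (0.15 − 0.077) = €283,265.75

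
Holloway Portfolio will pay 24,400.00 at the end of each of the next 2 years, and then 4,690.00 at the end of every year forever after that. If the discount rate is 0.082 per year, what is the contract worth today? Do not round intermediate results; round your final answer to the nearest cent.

92247.12

PV of 2-year annuity: 24,400.00 × [1 − (1+0.082)^−2] / 0.082 = 43392.63567
Perpetuity value at year 2: 4,690.00 / 0.082 = 57195.12195
PV of perpetuity: 57195.12195 / (1+0.082)^2 = 48854.48829
Total PV = 43392.63567 + 48854.48829 = 92247.12396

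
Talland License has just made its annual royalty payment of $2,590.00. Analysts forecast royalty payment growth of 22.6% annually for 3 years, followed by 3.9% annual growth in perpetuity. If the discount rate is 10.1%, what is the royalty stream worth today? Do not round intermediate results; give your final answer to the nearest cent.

D_1 = 3175.34000
D_2 = 3892.96684
D_3 = 4772.77735
Terminal value at year 3: TV = D_3×(1+g_2)/(r−g_2) = 4958.91566/0.062 = 79982.51068
P_0 = D_1/(1+r)^1 + D_2/(1+r)^2 + D_3/(1+r)^3 + TV/(1+r)^3
    = 2884.05086 + 3211.48625 + 3576.09640 + 59928.45422 = 69600.08773

$69600.09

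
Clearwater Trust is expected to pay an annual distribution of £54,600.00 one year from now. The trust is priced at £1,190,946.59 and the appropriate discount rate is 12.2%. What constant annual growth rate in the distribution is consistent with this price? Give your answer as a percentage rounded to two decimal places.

P = D₁/(r−g) ⇒ g = r − D₁/P = 0.122 − £54,600.00/£1,190,946.59 = 0.076154

7.62%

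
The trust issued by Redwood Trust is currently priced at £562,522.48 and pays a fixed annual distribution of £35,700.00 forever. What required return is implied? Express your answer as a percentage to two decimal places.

6.35%

P = C/r ⇒ r = C/P = £35,700.00/£562,522.48 = 0.063464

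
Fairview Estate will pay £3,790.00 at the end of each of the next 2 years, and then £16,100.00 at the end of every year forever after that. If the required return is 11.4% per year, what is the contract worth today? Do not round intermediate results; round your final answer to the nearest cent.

£120258.35

PV of 2-year annuity: £3,790.00 × [1 − (1+0.114)^−2] / 0.114 = 6456.15296
Perpetuity value at year 2: £16,100.00 / 0.114 = 141228.07018
PV of perpetuity: 141228.07018 / (1+0.114)^2 = 113802.19612
Total PV = 6456.15296 + 113802.19612 = 120258.34908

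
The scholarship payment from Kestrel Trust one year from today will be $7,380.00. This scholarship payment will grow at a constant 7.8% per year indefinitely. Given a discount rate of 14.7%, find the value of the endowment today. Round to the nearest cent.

Growing perpetuity: P = D₁ / (r − g) = $7,380.0000 / (0.147 − 0.078) = $106,956.52

$106956.52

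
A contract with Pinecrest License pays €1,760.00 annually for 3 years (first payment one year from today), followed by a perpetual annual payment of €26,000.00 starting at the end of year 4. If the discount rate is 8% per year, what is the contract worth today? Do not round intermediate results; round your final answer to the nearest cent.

PV of 3-year annuity: €1,760.00 × [1 − (1+0.08)^−3] / 0.08 = 4535.69070
Perpetuity value at year 3: €26,000.00 / 0.08 = 325000.00000
PV of perpetuity: 325000.00000 / (1+0.08)^3 = 257995.47833
Total PV = 4535.69070 + 257995.47833 = 262531.16903

€262531.17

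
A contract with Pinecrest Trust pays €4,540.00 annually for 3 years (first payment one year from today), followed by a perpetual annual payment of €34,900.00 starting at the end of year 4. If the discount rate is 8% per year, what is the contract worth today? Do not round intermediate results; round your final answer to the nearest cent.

€358009.34

PV of 3-year annuity: €4,540.00 × [1 − (1+0.08)^−3] / 0.08 = 11700.02032
Perpetuity value at year 3: €34,900.00 / 0.08 = 436250.00000
PV of perpetuity: 436250.00000 / (1+0.08)^3 = 346309.31515
Total PV = 11700.02032 + 346309.31515 = 358009.33547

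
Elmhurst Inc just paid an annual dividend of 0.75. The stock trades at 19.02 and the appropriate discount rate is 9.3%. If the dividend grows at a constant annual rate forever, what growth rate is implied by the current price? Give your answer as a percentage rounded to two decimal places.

P = D₀(1+g)/(r−g) ⇒ P(r−g) = D₀(1+g) ⇒ g(P+D₀) = P·r − D₀
g = (P·r − D₀)/(P + D₀) = (19.02×0.093 − 0.75) / (19.02 + 0.75) = 0.051536

5.15%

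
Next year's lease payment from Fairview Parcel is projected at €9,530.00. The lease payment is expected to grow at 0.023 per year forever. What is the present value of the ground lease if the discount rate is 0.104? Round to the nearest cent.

€117654.32

Growing perpetuity: P = D₁ / (r − g) = €9,530.0000 / (0.104 − 0.023) = €117,654.32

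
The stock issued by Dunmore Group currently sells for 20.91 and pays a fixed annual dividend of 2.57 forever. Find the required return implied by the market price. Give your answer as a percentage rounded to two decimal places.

12.29%

P = C/r ⇒ r = C/P = 2.57/20.91 = 0.122908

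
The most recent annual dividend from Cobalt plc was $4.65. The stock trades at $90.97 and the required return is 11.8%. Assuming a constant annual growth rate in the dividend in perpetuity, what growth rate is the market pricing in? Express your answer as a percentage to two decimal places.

6.36%

P = D₀(1+g)/(r−g) ⇒ P(r−g) = D₀(1+g) ⇒ g(P+D₀) = P·r − D₀
g = (P·r − D₀)/(P + D₀) = ($90.97×0.118 − $4.65) / ($90.97 + $4.65) = 0.063632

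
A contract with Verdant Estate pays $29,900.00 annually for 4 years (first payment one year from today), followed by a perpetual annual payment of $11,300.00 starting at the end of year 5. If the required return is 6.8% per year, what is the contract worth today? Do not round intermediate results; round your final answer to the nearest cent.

$229464.10

PV of 4-year annuity: $29,900.00 × [1 − (1+0.068)^−4] / 0.068 = 101736.57252
Perpetuity value at year 4: $11,300.00 / 0.068 = 166176.47059
PV of perpetuity: 166176.47059 / (1+0.068)^4 = 127727.53181
Total PV = 101736.57252 + 127727.53181 = 229464.10433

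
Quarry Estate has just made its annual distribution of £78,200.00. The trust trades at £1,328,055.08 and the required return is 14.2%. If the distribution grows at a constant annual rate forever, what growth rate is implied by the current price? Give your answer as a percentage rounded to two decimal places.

7.85%

P = D₀(1+g)/(r−g) ⇒ P(r−g) = D₀(1+g) ⇒ g(P+D₀) = P·r − D₀
g = (P·r − D₀)/(P + D₀) = (£1,328,055.08×0.142 − £78,200.00) / (£1,328,055.08 + £78,200.00) = 0.078495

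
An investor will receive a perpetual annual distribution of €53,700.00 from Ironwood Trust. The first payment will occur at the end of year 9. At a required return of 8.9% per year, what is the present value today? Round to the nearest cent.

€305043.12

Value at end of year 8: C / r = €53,700.00 / 0.089 = €603,370.7865
Discount to today: PV = €603,370.7865 / (1 + 0.089)^8 = €603,370.7865 / 1.977985 = €305,043.12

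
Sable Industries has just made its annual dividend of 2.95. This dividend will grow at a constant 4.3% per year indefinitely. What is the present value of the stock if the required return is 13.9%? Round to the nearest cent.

D₁ = D₀ × (1 + g) = 2.95 × 1.043 = 3.0769
Growing perpetuity: P = D₁ / (r − g) = 3.0769 / (0.139 − 0.043) = 32.05

32.05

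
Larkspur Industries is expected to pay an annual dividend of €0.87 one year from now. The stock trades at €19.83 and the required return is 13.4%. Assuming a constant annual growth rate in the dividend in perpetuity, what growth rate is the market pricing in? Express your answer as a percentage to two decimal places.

9.01%

P = D₁/(r−g) ⇒ g = r − D₁/P = 0.134 − €0.87/€19.83 = 0.090127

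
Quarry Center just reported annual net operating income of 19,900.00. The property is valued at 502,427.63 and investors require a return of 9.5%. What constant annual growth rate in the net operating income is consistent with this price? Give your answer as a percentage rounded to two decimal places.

P = D₀(1+g)/(r−g) ⇒ P(r−g) = D₀(1+g) ⇒ g(P+D₀) = P·r − D₀
g = (P·r − D₀)/(P + D₀) = (502,427.63×0.095 − 19,900.00) / (502,427.63 + 19,900.00) = 0.053282

5.33%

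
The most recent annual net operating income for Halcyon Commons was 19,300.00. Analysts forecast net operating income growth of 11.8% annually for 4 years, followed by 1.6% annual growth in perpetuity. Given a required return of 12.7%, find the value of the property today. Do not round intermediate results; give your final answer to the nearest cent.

246751.14

D_1 = 21577.40000
D_2 = 24123.53320
D_3 = 26970.11012
D_4 = 30152.58311
Terminal value at year 4: TV = D_4×(1+g_2)/(r−g_2) = 30635.02444/0.111 = 275991.21118
P_0 = D_1/(1+r)^1 + D_2/(1+r)^2 + D_3/(1+r)^3 + D_4/(1+r)^4 + TV/(1+r)^4
    = 19145.87400 + 18992.97882 + 18841.30464 + 18690.84169 + 171080.13654 = 246751.13568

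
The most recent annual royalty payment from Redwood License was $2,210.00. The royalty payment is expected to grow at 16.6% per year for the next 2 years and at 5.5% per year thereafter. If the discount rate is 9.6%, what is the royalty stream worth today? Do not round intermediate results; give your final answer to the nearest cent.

$69215.55

D_1 = 2576.86000
D_2 = 3004.61876
Terminal value at year 2: TV = D_2×(1+g_2)/(r−g_2) = 3169.87279/0.041 = 77313.97053
P_0 = D_1/(1+r)^1 + D_2/(1+r)^2 + TV/(1+r)^2
    = 2351.14964 + 2501.31430 + 64363.08751 = 69215.55145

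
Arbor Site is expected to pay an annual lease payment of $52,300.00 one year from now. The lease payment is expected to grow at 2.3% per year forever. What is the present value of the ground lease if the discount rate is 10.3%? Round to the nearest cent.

Growing perpetuity: P = D₁ / (r − g) = $52,300.0000 / (0.103 − 0.023) = $653,750.00

$653750.00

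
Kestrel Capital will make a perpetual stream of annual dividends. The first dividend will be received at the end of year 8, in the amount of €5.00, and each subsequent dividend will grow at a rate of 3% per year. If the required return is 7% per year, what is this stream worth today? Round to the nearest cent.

€77.84

Value at end of year 7: C₁ / (r − g) = €5.00 / (0.07 − 0.03) = €125.0000
Discount to today: PV = €125.0000 / (1 + 0.07)^7 = €125.0000 / 1.605781 = €77.84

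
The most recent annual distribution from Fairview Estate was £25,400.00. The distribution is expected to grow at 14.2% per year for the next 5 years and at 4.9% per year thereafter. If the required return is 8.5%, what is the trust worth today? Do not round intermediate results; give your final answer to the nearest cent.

£1104541.55

D_1 = 29006.80000
D_2 = 33125.76560
D_3 = 37829.62432
D_4 = 43201.43097
D_5 = 49336.03417
Terminal value at year 5: TV = D_5×(1+g_2)/(r−g_2) = 51753.49984/0.036 = 1437597.21776
P_0 = D_1/(1+r)^1 + D_2/(1+r)^2 + D_3/(1+r)^3 + D_4/(1+r)^4 + D_5/(1+r)^5 + TV/(1+r)^5
    = 26734.37788 + 28138.85672 + 29617.11924 + 31173.04163 + 32810.70372 + 956067.45021 = 1104541.54940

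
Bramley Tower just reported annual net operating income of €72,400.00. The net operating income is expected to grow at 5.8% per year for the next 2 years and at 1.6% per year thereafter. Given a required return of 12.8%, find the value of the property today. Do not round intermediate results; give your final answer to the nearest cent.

D_1 = 76599.20000
D_2 = 81041.95360
Terminal value at year 2: TV = D_2×(1+g_2)/(r−g_2) = 82338.62486/0.112 = 735166.29337
P_0 = D_1/(1+r)^1 + D_2/(1+r)^2 + TV/(1+r)^2
    = 67907.09220 + 63692.99960 + 577786.49635 = 709386.58815

€709386.59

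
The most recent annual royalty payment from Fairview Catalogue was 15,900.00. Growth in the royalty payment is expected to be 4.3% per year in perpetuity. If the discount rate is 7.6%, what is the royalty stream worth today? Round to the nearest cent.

D₁ = D₀ × (1 + g) = 15,900.00 × 1.043 = 16,583.7000
Growing perpetuity: P = D₁ / (r − g) = 16,583.7000 / (0.076 − 0.043) = 502,536.36

502536.36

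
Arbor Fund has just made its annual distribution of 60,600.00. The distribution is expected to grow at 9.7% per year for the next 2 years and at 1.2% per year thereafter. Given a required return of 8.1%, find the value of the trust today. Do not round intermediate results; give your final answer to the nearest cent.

1039209.28

D_1 = 66478.20000
D_2 = 72926.58540
Terminal value at year 2: TV = D_2×(1+g_2)/(r−g_2) = 73801.70442/0.069 = 1069589.91920
P_0 = D_1/(1+r)^1 + D_2/(1+r)^2 + TV/(1+r)^2
    = 61496.94727 + 62407.17036 + 915305.16524 = 1039209.28287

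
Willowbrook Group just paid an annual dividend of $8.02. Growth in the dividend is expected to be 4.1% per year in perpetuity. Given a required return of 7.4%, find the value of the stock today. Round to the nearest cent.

D₁ = D₀ × (1 + g) = $8.02 × 1.041 = $8.3488
Growing perpetuity: P = D₁ / (r − g) = $8.3488 / (0.074 − 0.041) = $252.99

$252.99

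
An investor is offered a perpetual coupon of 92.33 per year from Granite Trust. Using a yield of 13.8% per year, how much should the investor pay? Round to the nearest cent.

669.06

Level perpetuity: PV = C / r = 92.33 / 0.138 = 669.06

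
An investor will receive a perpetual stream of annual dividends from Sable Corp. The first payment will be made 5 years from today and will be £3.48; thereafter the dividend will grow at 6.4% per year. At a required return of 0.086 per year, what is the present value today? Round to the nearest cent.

£113.72

Value at end of year 4: C₁ / (r − g) = £3.48 / (0.086 − 0.064) = £158.1818
Discount to today: PV = £158.1818 / (1 + 0.086)^4 = £158.1818 / 1.390975 = £113.72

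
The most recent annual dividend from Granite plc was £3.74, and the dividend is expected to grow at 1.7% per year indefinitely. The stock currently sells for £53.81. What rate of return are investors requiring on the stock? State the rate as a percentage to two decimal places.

D₁ = £3.74 × 1.017 = £3.8036
P = D₁/(r − g) ⇒ r = D₁/P + g = £3.8036/£53.81 + 0.017 = 0.070685 + 0.017 = 0.087685

8.77%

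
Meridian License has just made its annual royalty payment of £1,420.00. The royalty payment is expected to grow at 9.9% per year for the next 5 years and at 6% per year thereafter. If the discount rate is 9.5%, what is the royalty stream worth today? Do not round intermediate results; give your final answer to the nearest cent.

D_1 = 1560.58000
D_2 = 1715.07742
D_3 = 1884.87008
D_4 = 2071.47222
D_5 = 2276.54797
Terminal value at year 5: TV = D_5×(1+g_2)/(r−g_2) = 2413.14085/0.035 = 68946.88147
P_0 = D_1/(1+r)^1 + D_2/(1+r)^2 + D_3/(1+r)^3 + D_4/(1+r)^4 + D_5/(1+r)^5 + TV/(1+r)^5
    = 1425.18721 + 1430.39338 + 1435.61856 + 1440.86283 + 1446.12625 + 43796.96654 = 50975.15478

£50975.15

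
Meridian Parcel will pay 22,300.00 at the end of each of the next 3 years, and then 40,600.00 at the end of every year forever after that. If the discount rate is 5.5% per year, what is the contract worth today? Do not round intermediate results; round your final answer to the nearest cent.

PV of 3-year annuity: 22,300.00 × [1 − (1+0.055)^−3] / 0.055 = 60163.91434
Perpetuity value at year 3: 40,600.00 / 0.055 = 738181.81818
PV of perpetuity: 738181.81818 / (1+0.055)^3 = 628645.72302
Total PV = 60163.91434 + 628645.72302 = 688809.63736

688809.64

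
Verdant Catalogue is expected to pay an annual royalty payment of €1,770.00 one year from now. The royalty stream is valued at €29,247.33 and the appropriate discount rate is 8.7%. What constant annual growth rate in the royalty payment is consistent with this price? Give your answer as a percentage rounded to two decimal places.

2.65%

P = D₁/(r−g) ⇒ g = r − D₁/P = 0.087 − €1,770.00/€29,247.33 = 0.026482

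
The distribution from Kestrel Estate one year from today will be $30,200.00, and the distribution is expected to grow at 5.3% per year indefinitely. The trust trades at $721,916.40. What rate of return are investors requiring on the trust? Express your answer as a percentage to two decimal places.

9.48%

P = D₁/(r − g) ⇒ r = D₁/P + g = $30,200.0000/$721,916.40 + 0.053 = 0.041833 + 0.053 = 0.094833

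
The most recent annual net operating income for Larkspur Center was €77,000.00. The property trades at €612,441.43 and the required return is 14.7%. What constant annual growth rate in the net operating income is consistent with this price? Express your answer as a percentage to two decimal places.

1.89%

P = D₀(1+g)/(r−g) ⇒ P(r−g) = D₀(1+g) ⇒ g(P+D₀) = P·r − D₀
g = (P·r − D₀)/(P + D₀) = (€612,441.43×0.147 − €77,000.00) / (€612,441.43 + €77,000.00) = 0.018898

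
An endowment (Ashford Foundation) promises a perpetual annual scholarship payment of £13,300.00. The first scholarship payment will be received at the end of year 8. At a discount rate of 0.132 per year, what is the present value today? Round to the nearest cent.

Value at end of year 7: C / r = £13,300.00 / 0.132 = £100,757.5758
Discount to today: PV = £100,757.5758 / (1 + 0.132)^7 = £100,757.5758 / 2.381908 = £42,301.20

£42301.20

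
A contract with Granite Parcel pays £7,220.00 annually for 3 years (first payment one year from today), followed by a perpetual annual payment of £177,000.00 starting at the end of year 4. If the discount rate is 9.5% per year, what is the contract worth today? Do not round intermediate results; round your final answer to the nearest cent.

PV of 3-year annuity: £7,220.00 × [1 − (1+0.095)^−3] / 0.095 = 18114.30730
Perpetuity value at year 3: £177,000.00 / 0.095 = 1863157.89474
PV of perpetuity: 1863157.89474 / (1+0.095)^3 = 1419081.38623
Total PV = 18114.30730 + 1419081.38623 = 1437195.69352

£1437195.69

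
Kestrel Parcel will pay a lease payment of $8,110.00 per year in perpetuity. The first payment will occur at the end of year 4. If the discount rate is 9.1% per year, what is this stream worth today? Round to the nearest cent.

$68628.61

Value at end of year 3: C / r = $8,110.00 / 0.091 = $89,120.8791
Discount to today: PV = $89,120.8791 / (1 + 0.091)^3 = $89,120.8791 / 1.298597 = $68,628.61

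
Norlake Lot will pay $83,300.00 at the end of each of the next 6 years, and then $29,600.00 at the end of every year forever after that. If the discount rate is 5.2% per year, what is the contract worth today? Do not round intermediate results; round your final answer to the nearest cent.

$840060.74

PV of 6-year annuity: $83,300.00 × [1 − (1+0.052)^−6] / 0.052 = 420114.27866
Perpetuity value at year 6: $29,600.00 / 0.052 = 569230.76923
PV of perpetuity: 569230.76923 / (1+0.052)^6 = 419946.46373
Total PV = 420114.27866 + 419946.46373 = 840060.74239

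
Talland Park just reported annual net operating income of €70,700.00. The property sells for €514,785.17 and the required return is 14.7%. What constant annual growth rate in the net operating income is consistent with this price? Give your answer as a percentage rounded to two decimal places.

P = D₀(1+g)/(r−g) ⇒ P(r−g) = D₀(1+g) ⇒ g(P+D₀) = P·r − D₀
g = (P·r − D₀)/(P + D₀) = (€514,785.17×0.147 − €70,700.00) / (€514,785.17 + €70,700.00) = 0.008495

0.85%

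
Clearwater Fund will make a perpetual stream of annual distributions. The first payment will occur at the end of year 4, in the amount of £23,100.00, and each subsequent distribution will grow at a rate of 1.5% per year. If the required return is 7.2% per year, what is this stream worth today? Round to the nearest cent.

Value at end of year 3: C₁ / (r − g) = £23,100.00 / (0.072 − 0.015) = £405,263.1579
Discount to today: PV = £405,263.1579 / (1 + 0.072)^3 = £405,263.1579 / 1.231925 = £328,967.33

£328967.33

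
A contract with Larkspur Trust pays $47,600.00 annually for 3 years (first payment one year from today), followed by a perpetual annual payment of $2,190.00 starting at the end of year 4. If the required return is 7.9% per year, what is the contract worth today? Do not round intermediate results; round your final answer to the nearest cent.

PV of 3-year annuity: $47,600.00 × [1 − (1+0.079)^−3] / 0.079 = 122891.49860
Perpetuity value at year 3: $2,190.00 / 0.079 = 27721.51899
PV of perpetuity: 27721.51899 / (1+0.079)^3 = 22067.47735
Total PV = 122891.49860 + 22067.47735 = 144958.97595

$144958.98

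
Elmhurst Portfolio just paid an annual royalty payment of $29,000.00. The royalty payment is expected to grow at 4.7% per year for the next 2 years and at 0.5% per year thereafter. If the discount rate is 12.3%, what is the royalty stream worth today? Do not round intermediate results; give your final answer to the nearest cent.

D_1 = 30363.00000
D_2 = 31790.06100
Terminal value at year 2: TV = D_2×(1+g_2)/(r−g_2) = 31949.01130/0.118 = 270754.33309
P_0 = D_1/(1+r)^1 + D_2/(1+r)^2 + TV/(1+r)^2
    = 27037.39982 + 25207.62031 + 214692.02048 = 266937.04061

$266937.04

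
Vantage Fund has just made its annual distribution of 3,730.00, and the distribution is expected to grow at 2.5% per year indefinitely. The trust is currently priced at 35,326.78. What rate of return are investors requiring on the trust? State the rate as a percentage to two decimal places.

13.32%

D₁ = 3,730.00 × 1.025 = 3,823.2500
P = D₁/(r − g) ⇒ r = D₁/P + g = 3,823.2500/35,326.78 + 0.025 = 0.108225 + 0.025 = 0.133225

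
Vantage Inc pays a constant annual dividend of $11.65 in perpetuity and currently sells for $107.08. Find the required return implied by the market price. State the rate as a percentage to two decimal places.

10.88%

P = C/r ⇒ r = C/P = $11.65/$107.08 = 0.108797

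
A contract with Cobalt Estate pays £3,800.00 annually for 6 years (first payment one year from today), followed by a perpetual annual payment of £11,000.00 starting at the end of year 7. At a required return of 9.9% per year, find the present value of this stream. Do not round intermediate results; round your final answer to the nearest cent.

£79661.13

PV of 6-year annuity: £3,800.00 × [1 − (1+0.099)^−6] / 0.099 = 16598.60346
Perpetuity value at year 6: £11,000.00 / 0.099 = 111111.11111
PV of perpetuity: 111111.11111 / (1+0.099)^6 = 63062.52214
Total PV = 16598.60346 + 63062.52214 = 79661.12560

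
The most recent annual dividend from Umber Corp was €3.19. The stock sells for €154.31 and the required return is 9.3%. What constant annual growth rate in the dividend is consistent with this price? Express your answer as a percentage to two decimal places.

7.09%

P = D₀(1+g)/(r−g) ⇒ P(r−g) = D₀(1+g) ⇒ g(P+D₀) = P·r − D₀
g = (P·r − D₀)/(P + D₀) = (€154.31×0.093 − €3.19) / (€154.31 + €3.19) = 0.070862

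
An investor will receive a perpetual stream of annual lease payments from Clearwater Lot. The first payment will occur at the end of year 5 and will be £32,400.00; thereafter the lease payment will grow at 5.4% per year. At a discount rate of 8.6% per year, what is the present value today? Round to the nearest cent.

£727906.72

Value at end of year 4: C₁ / (r − g) = £32,400.00 / (0.086 − 0.054) = £1,012,500.0000
Discount to today: PV = £1,012,500.0000 / (1 + 0.086)^4 = £1,012,500.0000 / 1.390975 = £727,906.72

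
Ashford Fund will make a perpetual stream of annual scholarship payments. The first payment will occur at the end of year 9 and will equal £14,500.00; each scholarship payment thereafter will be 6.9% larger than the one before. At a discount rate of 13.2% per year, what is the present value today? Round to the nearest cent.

£85360.32

Value at end of year 8: C₁ / (r − g) = £14,500.00 / (0.132 − 0.069) = £230,158.7302
Discount to today: PV = £230,158.7302 / (1 + 0.132)^8 = £230,158.7302 / 2.696320 = £85,360.32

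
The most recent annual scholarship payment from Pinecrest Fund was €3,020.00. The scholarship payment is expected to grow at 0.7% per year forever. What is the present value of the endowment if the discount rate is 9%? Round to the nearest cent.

€36640.24

D₁ = D₀ × (1 + g) = €3,020.00 × 1.007 = €3,041.1400
Growing perpetuity: P = D₁ / (r − g) = €3,041.1400 / (0.09 − 0.007) = €36,640.24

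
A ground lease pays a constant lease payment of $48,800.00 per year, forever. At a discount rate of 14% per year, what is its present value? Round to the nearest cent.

$348571.43

Level perpetuity: PV = C / r = $48,800.00 / 0.14 = $348,571.43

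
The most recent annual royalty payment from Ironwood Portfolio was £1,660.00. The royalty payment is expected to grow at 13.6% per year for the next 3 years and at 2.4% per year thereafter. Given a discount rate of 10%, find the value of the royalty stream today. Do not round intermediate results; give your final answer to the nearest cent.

£29948.07

D_1 = 1885.76000
D_2 = 2142.22336
D_3 = 2433.56574
Terminal value at year 3: TV = D_3×(1+g_2)/(r−g_2) = 2491.97131/0.076 = 32789.09625
P_0 = D_1/(1+r)^1 + D_2/(1+r)^2 + D_3/(1+r)^3 + TV/(1+r)^3
    = 1714.32727 + 1770.43253 + 1828.37396 + 24634.93332 = 29948.06708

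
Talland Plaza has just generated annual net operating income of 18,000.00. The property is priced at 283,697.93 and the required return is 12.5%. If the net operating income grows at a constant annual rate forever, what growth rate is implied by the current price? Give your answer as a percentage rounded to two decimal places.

P = D₀(1+g)/(r−g) ⇒ P(r−g) = D₀(1+g) ⇒ g(P+D₀) = P·r − D₀
g = (P·r − D₀)/(P + D₀) = (283,697.93×0.125 − 18,000.00) / (283,697.93 + 18,000.00) = 0.057880

5.79%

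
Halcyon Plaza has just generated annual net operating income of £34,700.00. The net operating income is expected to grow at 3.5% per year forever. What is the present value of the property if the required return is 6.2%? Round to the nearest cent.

D₁ = D₀ × (1 + g) = £34,700.00 × 1.035 = £35,914.5000
Growing perpetuity: P = D₁ / (r − g) = £35,914.5000 / (0.062 − 0.035) = £1,330,166.67

£1330166.67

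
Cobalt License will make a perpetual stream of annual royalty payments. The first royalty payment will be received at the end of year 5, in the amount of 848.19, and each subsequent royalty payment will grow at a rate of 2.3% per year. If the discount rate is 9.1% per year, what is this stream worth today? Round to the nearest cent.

8804.11

Value at end of year 4: C₁ / (r − g) = 848.19 / (0.091 − 0.023) = 12,473.3824
Discount to today: PV = 12,473.3824 / (1 + 0.091)^4 = 12,473.3824 / 1.416769 = 8,804.11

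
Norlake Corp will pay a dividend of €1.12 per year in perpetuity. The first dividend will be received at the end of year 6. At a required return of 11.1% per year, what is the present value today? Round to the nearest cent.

€5.96

Value at end of year 5: C / r = €1.12 / 0.111 = €10.0901
Discount to today: PV = €10.0901 / (1 + 0.111)^5 = €10.0901 / 1.692662 = €5.96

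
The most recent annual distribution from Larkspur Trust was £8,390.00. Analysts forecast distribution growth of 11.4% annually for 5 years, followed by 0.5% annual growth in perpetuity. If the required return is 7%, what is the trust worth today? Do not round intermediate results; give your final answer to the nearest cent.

D_1 = 9346.46000
D_2 = 10411.95644
D_3 = 11598.91947
D_4 = 12921.19629
D_5 = 14394.21267
Terminal value at year 5: TV = D_5×(1+g_2)/(r−g_2) = 14466.18374/0.065 = 222556.67285
P_0 = D_1/(1+r)^1 + D_2/(1+r)^2 + D_3/(1+r)^3 + D_4/(1+r)^4 + D_5/(1+r)^5 + TV/(1+r)^5
    = 8735.00935 + 9094.20599 + 9468.17334 + 9857.51879 + 10262.87470 + 158679.83189 = 206097.61406

£206097.61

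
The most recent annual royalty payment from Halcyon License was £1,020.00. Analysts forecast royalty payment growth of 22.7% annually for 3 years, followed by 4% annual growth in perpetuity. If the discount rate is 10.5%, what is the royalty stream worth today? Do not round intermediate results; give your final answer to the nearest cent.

£26131.11

D_1 = 1251.54000
D_2 = 1535.63958
D_3 = 1884.22976
Terminal value at year 3: TV = D_3×(1+g_2)/(r−g_2) = 1959.59896/0.065 = 30147.67623
P_0 = D_1/(1+r)^1 + D_2/(1+r)^2 + D_3/(1+r)^3 + TV/(1+r)^3
    = 1132.61538 + 1257.66432 + 1396.51957 + 22344.31311 = 26131.11239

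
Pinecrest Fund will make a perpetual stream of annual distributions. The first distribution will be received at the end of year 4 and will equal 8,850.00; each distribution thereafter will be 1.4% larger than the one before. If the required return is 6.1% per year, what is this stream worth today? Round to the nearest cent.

157651.92

Value at end of year 3: C₁ / (r − g) = 8,850.00 / (0.061 − 0.014) = 188,297.8723
Discount to today: PV = 188,297.8723 / (1 + 0.061)^3 = 188,297.8723 / 1.194390 = 157,651.92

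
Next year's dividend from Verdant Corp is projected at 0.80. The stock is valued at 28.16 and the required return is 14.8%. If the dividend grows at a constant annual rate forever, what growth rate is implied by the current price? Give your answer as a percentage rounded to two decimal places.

11.96%

P = D₁/(r−g) ⇒ g = r − D₁/P = 0.148 − 0.80/28.16 = 0.119591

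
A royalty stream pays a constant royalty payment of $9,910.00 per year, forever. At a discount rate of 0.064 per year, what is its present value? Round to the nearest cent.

Level perpetuity: PV = C / r = $9,910.00 / 0.064 = $154,843.75

$154843.75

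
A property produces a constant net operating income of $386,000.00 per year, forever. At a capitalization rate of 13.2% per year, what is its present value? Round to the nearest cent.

Level perpetuity: PV = C / r = $386,000.00 / 0.132 = $2,924,242.42

$2924242.42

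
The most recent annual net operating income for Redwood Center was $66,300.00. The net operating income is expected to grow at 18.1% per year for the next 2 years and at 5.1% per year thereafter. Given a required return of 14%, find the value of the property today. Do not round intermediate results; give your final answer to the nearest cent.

D_1 = 78300.30000
D_2 = 92472.65430
Terminal value at year 2: TV = D_2×(1+g_2)/(r−g_2) = 97188.75967/0.089 = 1092008.53561
P_0 = D_1/(1+r)^1 + D_2/(1+r)^2 + TV/(1+r)^2
    = 68684.47368 + 71154.70476 + 840265.10896 = 980104.28740

$980104.29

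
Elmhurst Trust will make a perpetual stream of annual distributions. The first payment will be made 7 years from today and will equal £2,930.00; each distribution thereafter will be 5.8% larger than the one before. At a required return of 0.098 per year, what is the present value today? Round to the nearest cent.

£41801.67

Value at end of year 6: C₁ / (r − g) = £2,930.00 / (0.098 − 0.058) = £73,250.0000
Discount to today: PV = £73,250.0000 / (1 + 0.098)^6 = £73,250.0000 / 1.752323 = £41,801.67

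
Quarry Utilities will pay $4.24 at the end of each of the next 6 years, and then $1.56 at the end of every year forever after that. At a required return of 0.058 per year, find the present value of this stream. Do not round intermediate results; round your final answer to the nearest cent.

PV of 6-year annuity: $4.24 × [1 − (1+0.058)^−6] / 0.058 = 20.98111
Perpetuity value at year 6: $1.56 / 0.058 = 26.89655
PV of perpetuity: 26.89655 / (1+0.058)^6 = 19.17709
Total PV = 20.98111 + 19.17709 = 40.15820

$40.16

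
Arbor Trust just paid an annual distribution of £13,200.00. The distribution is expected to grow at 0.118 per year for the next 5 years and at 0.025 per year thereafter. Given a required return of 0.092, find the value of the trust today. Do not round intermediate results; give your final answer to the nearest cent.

D_1 = 14757.60000
D_2 = 16498.99680
D_3 = 18445.87842
D_4 = 20622.49208
D_5 = 23055.94614
Terminal value at year 5: TV = D_5×(1+g_2)/(r−g_2) = 23632.34479/0.067 = 352721.56410
P_0 = D_1/(1+r)^1 + D_2/(1+r)^2 + D_3/(1+r)^3 + D_4/(1+r)^4 + D_5/(1+r)^5 + TV/(1+r)^5
    = 13514.28571 + 13836.05442 + 14165.48429 + 14502.75772 + 14848.06148 + 227153.17935 = 298019.82298

£298019.82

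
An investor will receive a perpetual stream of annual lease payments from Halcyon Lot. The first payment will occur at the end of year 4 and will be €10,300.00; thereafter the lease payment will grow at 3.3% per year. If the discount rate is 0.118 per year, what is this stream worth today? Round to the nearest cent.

€86714.73

Value at end of year 3: C₁ / (r − g) = €10,300.00 / (0.118 − 0.033) = €121,176.4706
Discount to today: PV = €121,176.4706 / (1 + 0.118)^3 = €121,176.4706 / 1.397415 = €86,714.73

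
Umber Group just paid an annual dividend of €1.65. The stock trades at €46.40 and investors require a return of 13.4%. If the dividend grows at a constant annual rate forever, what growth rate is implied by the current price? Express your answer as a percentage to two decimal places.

9.51%

P = D₀(1+g)/(r−g) ⇒ P(r−g) = D₀(1+g) ⇒ g(P+D₀) = P·r − D₀
g = (P·r − D₀)/(P + D₀) = (€46.40×0.134 − €1.65) / (€46.40 + €1.65) = 0.095059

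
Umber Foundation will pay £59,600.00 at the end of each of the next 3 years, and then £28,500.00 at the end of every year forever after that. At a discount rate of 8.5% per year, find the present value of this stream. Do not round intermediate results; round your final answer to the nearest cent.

PV of 3-year annuity: £59,600.00 × [1 − (1+0.085)^−3] / 0.085 = 152219.73334
Perpetuity value at year 3: £28,500.00 / 0.085 = 335294.11765
PV of perpetuity: 335294.11765 / (1+0.085)^3 = 262504.48006
Total PV = 152219.73334 + 262504.48006 = 414724.21340

£414724.21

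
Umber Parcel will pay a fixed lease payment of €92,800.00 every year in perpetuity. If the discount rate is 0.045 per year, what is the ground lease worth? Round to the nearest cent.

€2062222.22

Level perpetuity: PV = C / r = €92,800.00 / 0.045 = €2,062,222.22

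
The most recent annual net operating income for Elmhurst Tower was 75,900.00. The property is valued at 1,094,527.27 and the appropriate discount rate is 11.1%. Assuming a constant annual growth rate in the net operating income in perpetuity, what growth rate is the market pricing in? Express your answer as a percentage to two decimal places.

P = D₀(1+g)/(r−g) ⇒ P(r−g) = D₀(1+g) ⇒ g(P+D₀) = P·r − D₀
g = (P·r − D₀)/(P + D₀) = (1,094,527.27×0.111 − 75,900.00) / (1,094,527.27 + 75,900.00) = 0.038954

3.90%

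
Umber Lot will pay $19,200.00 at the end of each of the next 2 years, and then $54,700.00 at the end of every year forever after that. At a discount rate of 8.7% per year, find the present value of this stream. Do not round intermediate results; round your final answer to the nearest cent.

$566032.14

PV of 2-year annuity: $19,200.00 × [1 − (1+0.087)^−2] / 0.087 = 33912.87348
Perpetuity value at year 2: $54,700.00 / 0.087 = 628735.63218
PV of perpetuity: 628735.63218 / (1+0.087)^2 = 532119.26869
Total PV = 33912.87348 + 532119.26869 = 566032.14216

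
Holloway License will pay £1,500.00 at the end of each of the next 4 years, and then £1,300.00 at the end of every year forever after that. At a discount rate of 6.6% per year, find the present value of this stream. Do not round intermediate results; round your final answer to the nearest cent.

£20380.57

PV of 4-year annuity: £1,500.00 × [1 − (1+0.066)^−4] / 0.066 = 5127.03618
Perpetuity value at year 4: £1,300.00 / 0.066 = 19696.96970
PV of perpetuity: 19696.96970 / (1+0.066)^4 = 15253.53834
Total PV = 5127.03618 + 15253.53834 = 20380.57452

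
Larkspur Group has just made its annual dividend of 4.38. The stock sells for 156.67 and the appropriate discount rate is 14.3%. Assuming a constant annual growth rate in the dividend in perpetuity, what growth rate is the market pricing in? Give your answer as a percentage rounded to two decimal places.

P = D₀(1+g)/(r−g) ⇒ P(r−g) = D₀(1+g) ⇒ g(P+D₀) = P·r − D₀
g = (P·r − D₀)/(P + D₀) = (156.67×0.143 − 4.38) / (156.67 + 4.38) = 0.111914

11.19%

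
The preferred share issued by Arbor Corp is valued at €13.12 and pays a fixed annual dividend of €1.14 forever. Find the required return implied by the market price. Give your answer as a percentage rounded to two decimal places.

P = C/r ⇒ r = C/P = €1.14/€13.12 = 0.086890

8.69%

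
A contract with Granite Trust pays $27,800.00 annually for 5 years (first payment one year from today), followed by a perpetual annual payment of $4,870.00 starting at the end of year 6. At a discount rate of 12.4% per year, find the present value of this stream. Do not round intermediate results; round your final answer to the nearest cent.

PV of 5-year annuity: $27,800.00 × [1 − (1+0.124)^−5] / 0.124 = 99227.63881
Perpetuity value at year 5: $4,870.00 / 0.124 = 39274.19355
PV of perpetuity: 39274.19355 / (1+0.124)^5 = 21891.51006
Total PV = 99227.63881 + 21891.51006 = 121119.14887

$121119.15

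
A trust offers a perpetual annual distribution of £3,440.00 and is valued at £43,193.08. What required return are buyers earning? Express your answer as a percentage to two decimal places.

7.96%

P = C/r ⇒ r = C/P = £3,440.00/£43,193.08 = 0.079642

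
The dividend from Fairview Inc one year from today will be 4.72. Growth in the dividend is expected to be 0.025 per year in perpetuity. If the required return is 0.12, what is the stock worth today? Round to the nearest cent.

49.68

Growing perpetuity: P = D₁ / (r − g) = 4.7200 / (0.12 − 0.025) = 49.68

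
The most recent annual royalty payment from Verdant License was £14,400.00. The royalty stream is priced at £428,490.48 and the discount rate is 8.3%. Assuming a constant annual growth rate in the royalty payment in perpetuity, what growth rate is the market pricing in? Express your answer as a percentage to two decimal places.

P = D₀(1+g)/(r−g) ⇒ P(r−g) = D₀(1+g) ⇒ g(P+D₀) = P·r − D₀
g = (P·r − D₀)/(P + D₀) = (£428,490.48×0.083 − £14,400.00) / (£428,490.48 + £14,400.00) = 0.047788

4.78%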